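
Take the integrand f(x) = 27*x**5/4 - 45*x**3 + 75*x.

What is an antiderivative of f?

The substitution u = 5 - 3*x**2/2 works: f is exactly (dF/du)*(du/dx) for that inner function.
Check: d/dx[9*x**6/8 - 45*x**4/4 + 75*x**2/2] = 27*x**5/4 - 45*x**3 + 75*x = f(x).

An antiderivative is F(x) = 9*x**6/8 - 45*x**4/4 + 75*x**2/2.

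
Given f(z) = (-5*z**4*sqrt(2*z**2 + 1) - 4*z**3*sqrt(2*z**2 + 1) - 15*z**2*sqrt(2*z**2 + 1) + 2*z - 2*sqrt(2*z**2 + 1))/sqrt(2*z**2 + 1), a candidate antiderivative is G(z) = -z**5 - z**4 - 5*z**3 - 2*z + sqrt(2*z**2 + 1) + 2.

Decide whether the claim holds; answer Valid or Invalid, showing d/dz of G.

d/dz[G] = (-5*z**4*sqrt(2*z**2 + 1) - 4*z**3*sqrt(2*z**2 + 1) - 15*z**2*sqrt(2*z**2 + 1) + 2*z - 2*sqrt(2*z**2 + 1))/sqrt(2*z**2 + 1)
This equals f(z) exactly, so the claim holds.

Valid - the claim checks out under differentiation.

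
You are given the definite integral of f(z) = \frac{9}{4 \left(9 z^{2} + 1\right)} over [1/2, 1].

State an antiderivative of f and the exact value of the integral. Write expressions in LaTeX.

Antiderivative: F(z) = \frac{3 \operatorname{atan}{\left(3 z \right)}}{4}; value = - \frac{3 \operatorname{atan}{\left(\frac{3}{2} \right)}}{4} + \frac{3 \operatorname{atan}{\left(3 \right)}}{4}

Recover f(z) by differentiating a candidate F(z); any mismatch rules it out.
F(z) = \frac{3 \operatorname{atan}{\left(3 z \right)}}{4} is an antiderivative of f.
Check: d/dz[\frac{3 \operatorname{atan}{\left(3 z \right)}}{4}] = \frac{9}{36 z^{2} + 4}, which equals f(z).
F(1) = \frac{3 \operatorname{atan}{\left(3 \right)}}{4}; F(1/2) = \frac{3 \operatorname{atan}{\left(\frac{3}{2} \right)}}{4}.
Integral = F(1) - F(1/2) = - \frac{3 \operatorname{atan}{\left(\frac{3}{2} \right)}}{4} + \frac{3 \operatorname{atan}{\left(3 \right)}}{4}.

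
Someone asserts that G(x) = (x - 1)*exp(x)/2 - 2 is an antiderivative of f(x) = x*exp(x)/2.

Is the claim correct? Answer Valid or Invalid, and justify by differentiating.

Valid - differentiating G returns exactly f.

d/dx[G] = x*exp(x)/2
This equals f(x) exactly, so the claim holds.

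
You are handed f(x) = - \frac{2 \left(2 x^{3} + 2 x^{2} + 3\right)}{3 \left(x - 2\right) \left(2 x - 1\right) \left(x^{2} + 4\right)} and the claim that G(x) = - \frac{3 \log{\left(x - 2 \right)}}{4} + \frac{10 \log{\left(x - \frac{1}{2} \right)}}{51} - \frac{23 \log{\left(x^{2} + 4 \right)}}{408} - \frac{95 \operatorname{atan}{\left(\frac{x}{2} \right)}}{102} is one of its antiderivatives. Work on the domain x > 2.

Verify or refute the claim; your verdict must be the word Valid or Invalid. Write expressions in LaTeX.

d/dx[G] = \frac{- 136 x^{3} - 326 x^{2} + 475 x - 394}{204 x^{4} - 510 x^{3} + 1020 x^{2} - 2040 x + 816}
d/dx[G] - f(x) = - \frac{95}{102 x^{2} + 408} != 0.

Invalid: d/dx[G] - f = - \frac{95}{102 x^{2} + 408}, which is not 0.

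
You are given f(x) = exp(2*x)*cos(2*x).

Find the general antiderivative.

For F(x) to be correct the identity F'(x) - f(x) = 0 must hold.
Check: d/dx[(sin(2*x) + cos(2*x))*exp(2*x)/4] = exp(2*x)*cos(2*x) = f(x).

F(x) = (sin(2*x) + cos(2*x))*exp(2*x)/4 + C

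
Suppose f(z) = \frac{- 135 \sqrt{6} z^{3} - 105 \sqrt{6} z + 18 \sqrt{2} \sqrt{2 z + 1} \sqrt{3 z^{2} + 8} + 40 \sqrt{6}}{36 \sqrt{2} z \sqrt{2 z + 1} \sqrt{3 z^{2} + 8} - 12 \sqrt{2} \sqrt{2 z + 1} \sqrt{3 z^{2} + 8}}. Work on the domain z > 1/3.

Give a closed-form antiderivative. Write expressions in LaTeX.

An antiderivative is F(z) = \frac{\sqrt{2} \left(- 5 \sqrt{6} \sqrt{2 z + 1} \sqrt{3 z^{2} + 8} + 6 \sqrt{2} \log{\left(3 z - 1 \right)} - 6 \sqrt{2} \log{\left(2 \right)}\right)}{24}.

Recover f(z) by differentiating a candidate F(z); any mismatch rules it out.
Check: d/dz[\frac{\sqrt{2} \left(- 5 \sqrt{6} \sqrt{2 z + 1} \sqrt{3 z^{2} + 8} + 6 \sqrt{2} \log{\left(3 z - 1 \right)} - 6 \sqrt{2} \log{\left(2 \right)}\right)}{24}] = \frac{- 135 \sqrt{3} z^{3} - 105 \sqrt{3} z + 18 \sqrt{2 z + 1} \sqrt{3 z^{2} + 8} + 40 \sqrt{3}}{36 z \sqrt{2 z + 1} \sqrt{3 z^{2} + 8} - 12 \sqrt{2 z + 1} \sqrt{3 z^{2} + 8}}, which equals f(z).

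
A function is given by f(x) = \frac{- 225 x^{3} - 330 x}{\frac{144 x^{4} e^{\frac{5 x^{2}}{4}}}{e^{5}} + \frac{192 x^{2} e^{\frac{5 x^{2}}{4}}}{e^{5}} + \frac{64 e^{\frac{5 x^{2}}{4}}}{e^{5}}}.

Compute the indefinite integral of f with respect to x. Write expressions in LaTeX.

Recognize the product-rule pattern: f = u'v + uv' with u = \frac{5}{8 \left(x^{2} + \frac{2}{3}\right)}, v = e^{5 - \frac{5 x^{2}}{4}}, so integration by parts undoes it.
Check: d/dx[\frac{15 e^{5 - \frac{5 x^{2}}{4}}}{8 \left(3 x^{2} + 2\right)}] = \frac{- 225 x^{3} - 330 x}{\frac{144 x^{4} e^{\frac{5 x^{2}}{4}}}{e^{5}} + \frac{192 x^{2} e^{\frac{5 x^{2}}{4}}}{e^{5}} + \frac{64 e^{\frac{5 x^{2}}{4}}}{e^{5}}} = f(x).

F(x) = \frac{15 e^{5 - \frac{5 x^{2}}{4}}}{8 \left(3 x^{2} + 2\right)} + C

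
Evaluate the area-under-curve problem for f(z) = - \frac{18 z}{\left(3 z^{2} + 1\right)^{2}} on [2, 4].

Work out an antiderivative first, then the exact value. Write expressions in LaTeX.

The substitution u = z^{2} + \frac{1}{3} works: f is exactly (dF/du)*(du/dz) for that inner function.
F(z) = \frac{1}{z^{2} + \frac{1}{3}} is an antiderivative of f.
Check: d/dz[\frac{1}{z^{2} + \frac{1}{3}}] = - \frac{18 z}{9 z^{4} + 6 z^{2} + 1}, which equals f(z).
F(4) = \frac{3}{49}; F(2) = \frac{3}{13}.
Integral = F(4) - F(2) = - \frac{108}{637}.

Antiderivative: F(z) = \frac{1}{z^{2} + \frac{1}{3}}; value = - \frac{108}{637}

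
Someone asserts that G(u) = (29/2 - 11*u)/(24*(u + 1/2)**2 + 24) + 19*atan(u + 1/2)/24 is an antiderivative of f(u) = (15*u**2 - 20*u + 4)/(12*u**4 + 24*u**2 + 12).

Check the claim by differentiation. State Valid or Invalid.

d/du[G] = (60*u**2 - 20*u - 9)/(48*u**4 + 96*u**3 + 168*u**2 + 120*u + 75)
d/du[G] - f(u) = (-240*u**5 + 180*u**4 + 232*u**3 + 369*u**2 + 260*u - 136)/(192*u**8 + 384*u**7 + 1056*u**6 + 1248*u**5 + 1836*u**4 + 1344*u**3 + 1272*u**2 + 480*u + 300) != 0.

Invalid: d/du[G] - f = (-240*u**5 + 180*u**4 + 232*u**3 + 369*u**2 + 260*u - 136)/(192*u**8 + 384*u**7 + 1056*u**6 + 1248*u**5 + 1836*u**4 + 1344*u**3 + 1272*u**2 + 480*u + 300), which is not 0.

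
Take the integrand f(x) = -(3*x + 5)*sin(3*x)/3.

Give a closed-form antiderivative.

Recover f(x) by differentiating a candidate F(x); any mismatch rules it out.
Check: d/dx[x*cos(3*x)/3 - sin(3*x)/9 + 5*cos(3*x)/9] = -x*sin(3*x) - 5*sin(3*x)/3, which equals f(x).

An antiderivative is F(x) = x*cos(3*x)/3 - sin(3*x)/9 + 5*cos(3*x)/9.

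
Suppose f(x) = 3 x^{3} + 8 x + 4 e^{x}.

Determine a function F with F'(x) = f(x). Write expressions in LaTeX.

The integrand splits into summands that can be handled one at a time.
Check: d/dx[\frac{3 x^{4}}{4} + 4 x^{2} + 4 e^{x}] = 3 x^{3} + 8 x + 4 e^{x} = f(x).

An antiderivative is F(x) = \frac{3 x^{4}}{4} + 4 x^{2} + 4 e^{x}.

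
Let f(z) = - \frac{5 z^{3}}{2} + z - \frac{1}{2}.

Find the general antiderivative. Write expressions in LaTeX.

F(z) = - \frac{5 z^{4}}{8} + \frac{z^{2}}{2} - \frac{z}{2} + C

The integrand splits into summands that can be handled one at a time.
Check: d/dz[- \frac{5 z^{4}}{8} + \frac{z^{2}}{2} - \frac{z}{2}] = - \frac{5 z^{3}}{2} + z - \frac{1}{2} = f(z).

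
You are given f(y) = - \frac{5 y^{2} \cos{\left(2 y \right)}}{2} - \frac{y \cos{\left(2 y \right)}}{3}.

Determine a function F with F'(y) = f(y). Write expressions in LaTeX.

An antiderivative is F(y) = - \frac{5 y^{2} \sin{\left(2 y \right)}}{4} - \frac{y \sin{\left(2 y \right)}}{6} - \frac{5 y \cos{\left(2 y \right)}}{4} + \frac{5 \sin{\left(2 y \right)}}{8} - \frac{\cos{\left(2 y \right)}}{12}.

Integrate term by term and add the pieces.
Check: d/dy[- \frac{5 y^{2} \sin{\left(2 y \right)}}{4} - \frac{y \sin{\left(2 y \right)}}{6} - \frac{5 y \cos{\left(2 y \right)}}{4} + \frac{5 \sin{\left(2 y \right)}}{8} - \frac{\cos{\left(2 y \right)}}{12}] = - \frac{5 y^{2} \cos{\left(2 y \right)}}{2} - \frac{y \cos{\left(2 y \right)}}{3} = f(y).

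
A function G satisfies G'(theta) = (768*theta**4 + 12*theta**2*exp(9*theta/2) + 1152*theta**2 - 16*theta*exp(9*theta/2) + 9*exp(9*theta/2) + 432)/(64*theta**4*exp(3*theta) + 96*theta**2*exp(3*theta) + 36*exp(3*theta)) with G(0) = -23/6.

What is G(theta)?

G(theta) = -4*exp(-3*theta) + exp(3*theta/2)/(8*theta**2 + 6)

Whatever form G(theta) takes, its d/dtheta must return the stated G'(theta).
A general antiderivative is -4*exp(-3*theta) + exp(3*theta/2)/(2*(4*theta**2 + 3)) + C.
The condition gives C = -23/6 - (-23/6) = 0.
So G(theta) = -4*exp(-3*theta) + exp(3*theta/2)/(8*theta**2 + 6).
Check: d/dtheta[-4*exp(-3*theta) + exp(3*theta/2)/(8*theta**2 + 6)] = (768*theta**4 + 12*theta**2*exp(9*theta/2) + 1152*theta**2 - 16*theta*exp(9*theta/2) + 9*exp(9*theta/2) + 432)/(64*theta**4*exp(3*theta) + 96*theta**2*exp(3*theta) + 36*exp(3*theta)) = G'(theta).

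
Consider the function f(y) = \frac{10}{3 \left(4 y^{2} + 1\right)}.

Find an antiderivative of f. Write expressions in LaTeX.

Since d/dy undoes antidifferentiation here, F'(y) = f(y) is required of F(y).
Check: d/dy[\frac{5 \operatorname{atan}{\left(2 y \right)}}{3}] = \frac{10}{12 y^{2} + 3}, which equals f(y).

An antiderivative is F(y) = \frac{5 \operatorname{atan}{\left(2 y \right)}}{3}.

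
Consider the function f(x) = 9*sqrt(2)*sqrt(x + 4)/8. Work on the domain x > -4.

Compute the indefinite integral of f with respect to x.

F(x) = sqrt(2)*(3*x*sqrt(x + 4) + 12*sqrt(x + 4))/4 + C

Check any antiderivative F(x) by computing F'(x) and comparing it with f(x).
Check: d/dx[sqrt(2)*(3*x*sqrt(x + 4) + 12*sqrt(x + 4))/4] = (9*sqrt(2)*x + 36*sqrt(2))/(8*sqrt(x + 4)), which equals f(x).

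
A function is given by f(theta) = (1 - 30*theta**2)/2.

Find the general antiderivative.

An antiderivative F(theta) passes only if d/dtheta[F] lands on f(theta) exactly.
Check: d/dtheta[-(30*theta**3 - 3*theta - 2)/6] = 1/2 - 15*theta**2, which equals f(theta).

F(theta) = -(30*theta**3 - 3*theta - 2)/6 + C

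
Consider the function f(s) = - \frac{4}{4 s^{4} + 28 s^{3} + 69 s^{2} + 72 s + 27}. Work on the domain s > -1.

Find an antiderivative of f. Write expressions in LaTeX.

An antiderivative is F(s) = \frac{2 \left(- 9 \left(2 s + 3\right) \log{\left(s + 1 \right)} + 8 \left(2 s + 3\right) \log{\left(s + \frac{3}{2} \right)} + \left(2 s + 3\right) \log{\left(s + 3 \right)} - 12\right)}{9 \left(2 s + 3\right)}.

Factor the denominator (\left(s + 1\right) \left(s + 3\right) \left(2 s + 3\right)^{2}) and decompose: f = \frac{32}{9 \left(2 s + 3\right)} + \frac{16}{3 \left(2 s + 3\right)^{2}} + \frac{2}{9 \left(s + 3\right)} - \frac{2}{s + 1}; each piece integrates to a log, atan, or power term.
Check: d/ds[\frac{2 \left(- 9 \left(2 s + 3\right) \log{\left(s + 1 \right)} + 8 \left(2 s + 3\right) \log{\left(s + \frac{3}{2} \right)} + \left(2 s + 3\right) \log{\left(s + 3 \right)} - 12\right)}{9 \left(2 s + 3\right)}] = - \frac{4}{4 s^{4} + 28 s^{3} + 69 s^{2} + 72 s + 27} = f(s).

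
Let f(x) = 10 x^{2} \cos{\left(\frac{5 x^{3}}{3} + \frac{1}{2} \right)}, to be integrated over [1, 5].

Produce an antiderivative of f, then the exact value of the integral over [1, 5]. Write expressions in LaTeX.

Antiderivative: F(x) = 2 \sin{\left(\frac{5 x^{3}}{3} + \frac{1}{2} \right)}; value = - 2 \sin{\left(\frac{13}{6} \right)} + 2 \sin{\left(\frac{1253}{6} \right)}

f matches the chain-rule pattern g'(h)*h' with inner function h(x) = \frac{5 x^{3}}{3} + \frac{1}{2}; substituting u = h(x) collapses the integral.
F(x) = 2 \sin{\left(\frac{5 x^{3}}{3} + \frac{1}{2} \right)} is an antiderivative of f.
Check: d/dx[2 \sin{\left(\frac{5 x^{3}}{3} + \frac{1}{2} \right)}] = 10 x^{2} \cos{\left(\frac{5 x^{3}}{3} + \frac{1}{2} \right)} = f(x).
F(5) = 2 \sin{\left(\frac{1253}{6} \right)}; F(1) = 2 \sin{\left(\frac{13}{6} \right)}.
Integral = F(5) - F(1) = - 2 \sin{\left(\frac{13}{6} \right)} + 2 \sin{\left(\frac{1253}{6} \right)}.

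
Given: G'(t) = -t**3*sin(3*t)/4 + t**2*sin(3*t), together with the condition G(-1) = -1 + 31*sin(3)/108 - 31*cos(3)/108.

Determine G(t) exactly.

G(t) = t**3*cos(3*t)/12 - t**2*sin(3*t)/12 - t**2*cos(3*t)/3 + 2*t*sin(3*t)/9 - t*cos(3*t)/18 + sin(3*t)/54 + 2*cos(3*t)/27 - 1

The integrand splits into summands that can be handled one at a time.
A general antiderivative is t**3*cos(3*t)/12 - t**2*sin(3*t)/12 - t**2*cos(3*t)/3 + 2*t*sin(3*t)/9 - t*cos(3*t)/18 + sin(3*t)/54 + 2*cos(3*t)/27 + C.
The condition gives C = -1 + 31*sin(3)/108 - 31*cos(3)/108 - (31*sin(3)/108 - 31*cos(3)/108) = -1.
So G(t) = t**3*cos(3*t)/12 - t**2*sin(3*t)/12 - t**2*cos(3*t)/3 + 2*t*sin(3*t)/9 - t*cos(3*t)/18 + sin(3*t)/54 + 2*cos(3*t)/27 - 1.
Check: d/dt[t**3*cos(3*t)/12 - t**2*sin(3*t)/12 - t**2*cos(3*t)/3 + 2*t*sin(3*t)/9 - t*cos(3*t)/18 + sin(3*t)/54 + 2*cos(3*t)/27 - 1] = -t**3*sin(3*t)/4 + t**2*sin(3*t) = G'(t).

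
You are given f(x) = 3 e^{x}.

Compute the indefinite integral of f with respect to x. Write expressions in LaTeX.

F(x) = 3 e^{x} + C

A candidate is checked by its d/dx: the result must match f(x).
Check: d/dx[3 e^{x}] = 3 e^{x} = f(x).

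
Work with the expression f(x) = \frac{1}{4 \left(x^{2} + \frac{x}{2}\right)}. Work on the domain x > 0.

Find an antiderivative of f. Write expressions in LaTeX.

An antiderivative is F(x) = \frac{\log{\left(x \right)}}{2} - \frac{\log{\left(x + \frac{1}{2} \right)}}{2}.

The denominator factors as 2 x \left(2 x + 1\right); partial fractions split f into directly integrable pieces: - \frac{1}{2 x + 1} + \frac{1}{2 x}.
Check: d/dx[\frac{\log{\left(x \right)}}{2} - \frac{\log{\left(x + \frac{1}{2} \right)}}{2}] = \frac{1}{4 x^{2} + 2 x}, which equals f(x).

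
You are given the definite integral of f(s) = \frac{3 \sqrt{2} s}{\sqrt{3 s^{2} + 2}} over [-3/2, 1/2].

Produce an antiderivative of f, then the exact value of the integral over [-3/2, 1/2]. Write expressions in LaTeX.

Antiderivative: F(s) = 2 \sqrt{\frac{3 s^{2}}{2} + 1}; value = - \frac{\sqrt{70}}{2} + \frac{\sqrt{22}}{2}

f matches the chain-rule pattern g'(h)*h' with inner function h(s) = \frac{3 s^{2}}{2} + 1; substituting u = h(s) collapses the integral.
F(s) = 2 \sqrt{\frac{3 s^{2}}{2} + 1} is an antiderivative of f.
Check: d/ds[2 \sqrt{\frac{3 s^{2}}{2} + 1}] = \frac{3 \sqrt{2} s}{\sqrt{3 s^{2} + 2}} = f(s).
F(1/2) = \frac{\sqrt{22}}{2}; F(-3/2) = \frac{\sqrt{70}}{2}.
Integral = F(1/2) - F(-3/2) = - \frac{\sqrt{70}}{2} + \frac{\sqrt{22}}{2}.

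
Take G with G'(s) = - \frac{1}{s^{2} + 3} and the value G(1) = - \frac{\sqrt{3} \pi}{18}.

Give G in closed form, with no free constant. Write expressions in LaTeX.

Check a candidate G(s) by differentiating: d/ds[G] must match the given G'(s).
A general antiderivative is - \frac{\sqrt{3} \operatorname{atan}{\left(\frac{\sqrt{3} s}{3} \right)}}{3} + C.
The condition gives C = - \frac{\sqrt{3} \pi}{18} - (- \frac{\sqrt{3} \pi}{18}) = 0.
So G(s) = - \frac{\sqrt{3} \operatorname{atan}{\left(\frac{\sqrt{3} s}{3} \right)}}{3}.
Check: d/ds[- \frac{\sqrt{3} \operatorname{atan}{\left(\frac{\sqrt{3} s}{3} \right)}}{3}] = - \frac{1}{s^{2} + 3} = G'(s).

G(s) = - \frac{\sqrt{3} \operatorname{atan}{\left(\frac{\sqrt{3} s}{3} \right)}}{3}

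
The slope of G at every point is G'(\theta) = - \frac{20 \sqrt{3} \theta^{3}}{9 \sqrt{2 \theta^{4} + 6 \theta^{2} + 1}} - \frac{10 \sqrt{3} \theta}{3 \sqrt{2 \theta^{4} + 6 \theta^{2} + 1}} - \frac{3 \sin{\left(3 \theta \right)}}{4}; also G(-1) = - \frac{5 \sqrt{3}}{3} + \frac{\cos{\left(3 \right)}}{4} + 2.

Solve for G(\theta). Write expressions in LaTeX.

G(\theta) = \frac{- 20 \sqrt{3} \sqrt{2 \theta^{4} + 6 \theta^{2} + 1} + 9 \cos{\left(3 \theta \right)} + 72}{36}

The integrand splits into summands that can be handled one at a time.
A general antiderivative is - \frac{5 \sqrt{\frac{2 \theta^{4}}{3} + 2 \theta^{2} + \frac{1}{3}}}{3} + \frac{\cos{\left(3 \theta \right)}}{4} + C.
The condition gives C = - \frac{5 \sqrt{3}}{3} + \frac{\cos{\left(3 \right)}}{4} + 2 - (- \frac{5 \sqrt{3}}{3} + \frac{\cos{\left(3 \right)}}{4}) = 2.
So G(\theta) = \frac{- 20 \sqrt{3} \sqrt{2 \theta^{4} + 6 \theta^{2} + 1} + 9 \cos{\left(3 \theta \right)} + 72}{36}.
Check: d/d\theta[\frac{- 20 \sqrt{3} \sqrt{2 \theta^{4} + 6 \theta^{2} + 1} + 9 \cos{\left(3 \theta \right)} + 72}{36}] = \frac{- 80 \sqrt{3} \theta^{3} - 120 \sqrt{3} \theta - 27 \sqrt{2 \theta^{4} + 6 \theta^{2} + 1} \sin{\left(3 \theta \right)}}{36 \sqrt{2 \theta^{4} + 6 \theta^{2} + 1}}, which equals G'(\theta).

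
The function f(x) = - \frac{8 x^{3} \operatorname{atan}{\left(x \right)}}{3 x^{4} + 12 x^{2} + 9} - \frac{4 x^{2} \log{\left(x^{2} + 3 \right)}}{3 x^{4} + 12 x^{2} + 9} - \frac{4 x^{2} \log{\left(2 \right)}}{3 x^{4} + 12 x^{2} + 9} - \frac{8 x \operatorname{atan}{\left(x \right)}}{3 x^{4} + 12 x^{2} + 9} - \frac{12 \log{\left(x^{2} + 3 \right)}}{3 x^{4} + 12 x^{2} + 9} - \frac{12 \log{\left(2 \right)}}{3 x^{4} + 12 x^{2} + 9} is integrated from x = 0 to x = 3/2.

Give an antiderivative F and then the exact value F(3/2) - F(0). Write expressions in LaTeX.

Antiderivative: F(x) = - \frac{4 \log{\left(2 x^{2} + 6 \right)} \operatorname{atan}{\left(x \right)}}{3}; value = - \frac{4 \log{\left(\frac{21}{2} \right)} \operatorname{atan}{\left(\frac{3}{2} \right)}}{3}

Recognize the product-rule pattern: f = u'v + uv' with u = - \frac{4 \operatorname{atan}{\left(x \right)}}{3}, v = \log{\left(2 x^{2} + 6 \right)}, so integration by parts undoes it.
F(x) = - \frac{4 \log{\left(2 x^{2} + 6 \right)} \operatorname{atan}{\left(x \right)}}{3} is an antiderivative of f.
Check: d/dx[- \frac{4 \log{\left(2 x^{2} + 6 \right)} \operatorname{atan}{\left(x \right)}}{3}] = \frac{- 8 x^{3} \operatorname{atan}{\left(x \right)} - 4 x^{2} \log{\left(x^{2} + 3 \right)} - 4 x^{2} \log{\left(2 \right)} - 8 x \operatorname{atan}{\left(x \right)} - 12 \log{\left(x^{2} + 3 \right)} - 12 \log{\left(2 \right)}}{3 x^{4} + 12 x^{2} + 9}, which equals f(x).
F(3/2) = - \frac{4 \log{\left(\frac{21}{2} \right)} \operatorname{atan}{\left(\frac{3}{2} \right)}}{3}; F(0) = 0.
Integral = F(3/2) - F(0) = - \frac{4 \log{\left(\frac{21}{2} \right)} \operatorname{atan}{\left(\frac{3}{2} \right)}}{3}.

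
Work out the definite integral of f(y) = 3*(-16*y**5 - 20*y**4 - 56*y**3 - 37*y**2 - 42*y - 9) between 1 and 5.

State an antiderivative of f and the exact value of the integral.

The substitution u = -2*y**2 - y - 3 works: f is exactly (dF/du)*(du/dy) for that inner function.
F(y) = (-2*y**2 - y - 3)**3 is an antiderivative of f.
Check: d/dy[(-2*y**2 - y - 3)**3] = -48*y**5 - 60*y**4 - 168*y**3 - 111*y**2 - 126*y - 27, which equals f(y).
F(5) = -195112; F(1) = -216.
Integral = F(5) - F(1) = -194896.

Antiderivative: F(y) = (-2*y**2 - y - 3)**3; value = -194896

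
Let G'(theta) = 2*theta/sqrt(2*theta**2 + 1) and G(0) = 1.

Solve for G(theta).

G'(theta) matches the chain-rule pattern g'(h)*h' with inner function h(theta) = 2*theta**2 + 1; substituting u = h(theta) collapses the integral.
A general antiderivative is sqrt(2*theta**2 + 1) + C.
The condition gives C = 1 - (1) = 0.
So G(theta) = sqrt(2*theta**2 + 1).
Check: d/dtheta[sqrt(2*theta**2 + 1)] = 2*theta/sqrt(2*theta**2 + 1) = G'(theta).

G(theta) = sqrt(2*theta**2 + 1)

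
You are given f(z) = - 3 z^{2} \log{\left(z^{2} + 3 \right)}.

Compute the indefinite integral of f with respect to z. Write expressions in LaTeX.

F(z) = - z^{3} \log{\left(z^{2} + 3 \right)} + \frac{2 z^{3}}{3} - 6 z + 6 \sqrt{3} \operatorname{atan}{\left(\frac{\sqrt{3} z}{3} \right)} + C

A candidate is checked by its d/dz: the result must match f(z).
Check: d/dz[- z^{3} \log{\left(z^{2} + 3 \right)} + \frac{2 z^{3}}{3} - 6 z + 6 \sqrt{3} \operatorname{atan}{\left(\frac{\sqrt{3} z}{3} \right)}] = - 3 z^{2} \log{\left(z^{2} + 3 \right)} = f(z).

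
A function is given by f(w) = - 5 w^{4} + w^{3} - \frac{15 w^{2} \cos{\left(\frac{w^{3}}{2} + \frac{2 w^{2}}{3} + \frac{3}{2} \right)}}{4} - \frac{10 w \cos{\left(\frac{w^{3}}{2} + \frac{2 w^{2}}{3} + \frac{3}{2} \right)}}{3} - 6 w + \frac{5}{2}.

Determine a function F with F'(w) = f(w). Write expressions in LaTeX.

The integrand splits into summands that can be handled one at a time.
Check: d/dw[- w^{5} + \frac{w^{4}}{4} - 3 w^{2} + \frac{5 w}{2} - \frac{5 \sin{\left(\frac{w^{3}}{2} + \frac{2 w^{2}}{3} + \frac{3}{2} \right)}}{2}] = - 5 w^{4} + w^{3} - \frac{15 w^{2} \cos{\left(\frac{w^{3}}{2} + \frac{2 w^{2}}{3} + \frac{3}{2} \right)}}{4} - \frac{10 w \cos{\left(\frac{w^{3}}{2} + \frac{2 w^{2}}{3} + \frac{3}{2} \right)}}{3} - 6 w + \frac{5}{2} = f(w).

An antiderivative is F(w) = - w^{5} + \frac{w^{4}}{4} - 3 w^{2} + \frac{5 w}{2} - \frac{5 \sin{\left(\frac{w^{3}}{2} + \frac{2 w^{2}}{3} + \frac{3}{2} \right)}}{2}.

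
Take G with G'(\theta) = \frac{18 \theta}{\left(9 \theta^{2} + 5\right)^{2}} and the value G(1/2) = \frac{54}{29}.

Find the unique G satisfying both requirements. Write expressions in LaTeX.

The substitution u = 3 \theta^{2} + \frac{5}{3} works: G'(\theta) is exactly (dG/du)*(du/d\theta) for that inner function.
A general antiderivative is - \frac{1}{3 \left(3 \theta^{2} + \frac{5}{3}\right)} + C.
The condition gives C = \frac{54}{29} - (- \frac{4}{29}) = 2.
So G(\theta) = \frac{9 \left(2 \theta^{2} + 1\right)}{9 \theta^{2} + 5}.
Check: d/d\theta[\frac{9 \left(2 \theta^{2} + 1\right)}{9 \theta^{2} + 5}] = \frac{18 \theta}{81 \theta^{4} + 90 \theta^{2} + 25}, which equals G'(\theta).

G(\theta) = \frac{9 \left(2 \theta^{2} + 1\right)}{9 \theta^{2} + 5}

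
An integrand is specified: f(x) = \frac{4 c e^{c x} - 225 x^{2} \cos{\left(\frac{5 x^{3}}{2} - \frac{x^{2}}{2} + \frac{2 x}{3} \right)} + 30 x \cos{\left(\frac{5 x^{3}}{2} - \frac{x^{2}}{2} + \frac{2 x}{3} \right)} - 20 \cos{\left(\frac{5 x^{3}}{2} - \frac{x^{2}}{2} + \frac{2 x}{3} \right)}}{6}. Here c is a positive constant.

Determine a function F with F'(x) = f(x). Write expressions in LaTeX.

An antiderivative is F(x) = \frac{2 e^{c x}}{3} - 5 \sin{\left(\frac{5 x^{3}}{2} - \frac{x^{2}}{2} + \frac{2 x}{3} \right)}.

Recover f(x) by differentiating a candidate F(x); any mismatch rules it out.
Check: d/dx[\frac{2 e^{c x}}{3} - 5 \sin{\left(\frac{5 x^{3}}{2} - \frac{x^{2}}{2} + \frac{2 x}{3} \right)}] = \frac{2 c e^{c x}}{3} - \frac{75 x^{2} \cos{\left(\frac{5 x^{3}}{2} - \frac{x^{2}}{2} + \frac{2 x}{3} \right)}}{2} + 5 x \cos{\left(\frac{5 x^{3}}{2} - \frac{x^{2}}{2} + \frac{2 x}{3} \right)} - \frac{10 \cos{\left(\frac{5 x^{3}}{2} - \frac{x^{2}}{2} + \frac{2 x}{3} \right)}}{3}, which equals f(x).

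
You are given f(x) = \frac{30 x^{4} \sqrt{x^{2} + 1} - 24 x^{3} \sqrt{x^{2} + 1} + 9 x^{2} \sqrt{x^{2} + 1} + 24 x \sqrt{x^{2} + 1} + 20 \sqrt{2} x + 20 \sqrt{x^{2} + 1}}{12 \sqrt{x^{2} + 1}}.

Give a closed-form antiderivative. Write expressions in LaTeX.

A candidate is checked by its d/dx: the result must match f(x).
Check: d/dx[\frac{x^{5}}{2} - \frac{x^{4}}{2} + \frac{x^{3}}{4} + x^{2} + \frac{5 x}{3} + \frac{5 \sqrt{2} \sqrt{x^{2} + 1}}{3}] = \frac{30 x^{4} \sqrt{x^{2} + 1} - 24 x^{3} \sqrt{x^{2} + 1} + 9 x^{2} \sqrt{x^{2} + 1} + 24 x \sqrt{x^{2} + 1} + 20 \sqrt{2} x + 20 \sqrt{x^{2} + 1}}{12 \sqrt{x^{2} + 1}} = f(x).

An antiderivative is F(x) = \frac{x^{5}}{2} - \frac{x^{4}}{2} + \frac{x^{3}}{4} + x^{2} + \frac{5 x}{3} + \frac{5 \sqrt{2} \sqrt{x^{2} + 1}}{3}.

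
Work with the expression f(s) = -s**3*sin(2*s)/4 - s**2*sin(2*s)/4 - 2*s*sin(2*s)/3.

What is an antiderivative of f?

The integrand splits into summands that can be handled one at a time.
Check: d/ds[(12*s**3*cos(2*s) - 18*s**2*sin(2*s) + 12*s**2*cos(2*s) - 12*s*sin(2*s) + 14*s*cos(2*s) - 7*sin(2*s) - 6*cos(2*s))/96] = -s**3*sin(2*s)/4 - s**2*sin(2*s)/4 - 2*s*sin(2*s)/3 = f(s).

An antiderivative is F(s) = (12*s**3*cos(2*s) - 18*s**2*sin(2*s) + 12*s**2*cos(2*s) - 12*s*sin(2*s) + 14*s*cos(2*s) - 7*sin(2*s) - 6*cos(2*s))/96.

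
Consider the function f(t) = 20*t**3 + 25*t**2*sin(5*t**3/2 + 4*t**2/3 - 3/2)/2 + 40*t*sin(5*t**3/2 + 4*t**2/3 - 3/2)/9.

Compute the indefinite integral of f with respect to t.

The integrand splits into summands that can be handled one at a time.
Check: d/dt[5*t**4 - 5*cos(5*t**3/2 + 4*t**2/3 - 3/2)/3] = 20*t**3 + 25*t**2*sin(5*t**3/2 + 4*t**2/3 - 3/2)/2 + 40*t*sin(5*t**3/2 + 4*t**2/3 - 3/2)/9 = f(t).

F(t) = 5*t**4 - 5*cos(5*t**3/2 + 4*t**2/3 - 3/2)/3 + C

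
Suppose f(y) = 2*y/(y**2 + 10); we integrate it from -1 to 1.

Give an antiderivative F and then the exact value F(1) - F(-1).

Antiderivative: F(y) = log(y**2/2 + 5); value = 0

f matches the chain-rule pattern g'(h)*h' with inner function h(y) = y**2/2 + 5; substituting u = h(y) collapses the integral.
F(y) = log(y**2/2 + 5) is an antiderivative of f.
Check: d/dy[log(y**2/2 + 5)] = 2*y/(y**2 + 10) = f(y).
F(1) = log(11/2); F(-1) = log(11/2).
Integral = F(1) - F(-1) = 0.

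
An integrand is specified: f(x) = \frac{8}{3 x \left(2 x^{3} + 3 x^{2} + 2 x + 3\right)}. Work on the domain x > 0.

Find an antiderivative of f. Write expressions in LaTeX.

An antiderivative is F(x) = \frac{8 \log{\left(x \right)}}{9} - \frac{32 \log{\left(x + \frac{3}{2} \right)}}{117} - \frac{4 \log{\left(x^{2} + 1 \right)}}{13} - \frac{16 \operatorname{atan}{\left(x \right)}}{39}.

Factor the denominator (3 x \left(2 x + 3\right) \left(x^{2} + 1\right)) and decompose: f = - \frac{8 \left(3 x + 2\right)}{39 \left(x^{2} + 1\right)} - \frac{64}{117 \left(2 x + 3\right)} + \frac{8}{9 x}; each piece integrates to a log, atan, or power term.
Check: d/dx[\frac{8 \log{\left(x \right)}}{9} - \frac{32 \log{\left(x + \frac{3}{2} \right)}}{117} - \frac{4 \log{\left(x^{2} + 1 \right)}}{13} - \frac{16 \operatorname{atan}{\left(x \right)}}{39}] = \frac{8}{6 x^{4} + 9 x^{3} + 6 x^{2} + 9 x}, which equals f(x).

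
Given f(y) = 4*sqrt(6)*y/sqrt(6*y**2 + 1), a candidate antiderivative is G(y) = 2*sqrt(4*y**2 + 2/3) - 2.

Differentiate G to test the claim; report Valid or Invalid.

d/dy[G] = 4*sqrt(6)*y/sqrt(6*y**2 + 1)
This equals f(y) exactly, so the claim holds.

Valid - differentiating G returns exactly f.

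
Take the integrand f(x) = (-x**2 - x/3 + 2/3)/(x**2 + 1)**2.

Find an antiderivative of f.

Since d/dx undoes antidifferentiation here, F'(x) = f(x) is required of F(x).
Check: d/dx[(-x**2*atan(x) + 5*x - atan(x) + 1)/(6*x**2 + 6)] = (-3*x**2 - x + 2)/(3*x**4 + 6*x**2 + 3), which equals f(x).

An antiderivative is F(x) = (-x**2*atan(x) + 5*x - atan(x) + 1)/(6*x**2 + 6).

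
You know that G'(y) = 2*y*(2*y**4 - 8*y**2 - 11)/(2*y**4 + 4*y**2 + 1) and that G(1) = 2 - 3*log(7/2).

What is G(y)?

G(y) = y**2 - 3*log(y**4 + 2*y**2 + 1/2) + 1

Differentiate the proposed G(y) back; it has to land on the given G'(y).
A general antiderivative is y**2 - 3*log(y**4 + 2*y**2 + 1/2) + C.
The condition gives C = 2 - 3*log(7/2) - (1 - 3*log(7/2)) = 1.
So G(y) = y**2 - 3*log(y**4 + 2*y**2 + 1/2) + 1.
Check: d/dy[y**2 - 3*log(y**4 + 2*y**2 + 1/2) + 1] = (4*y**5 - 16*y**3 - 22*y)/(2*y**4 + 4*y**2 + 1), which equals G'(y).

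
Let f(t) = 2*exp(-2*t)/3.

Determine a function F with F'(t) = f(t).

An antiderivative is F(t) = -exp(-2*t)/3.

Check any antiderivative F(t) by computing F'(t) and comparing it with f(t).
Check: d/dt[-exp(-2*t)/3] = 2*exp(-2*t)/3 = f(t).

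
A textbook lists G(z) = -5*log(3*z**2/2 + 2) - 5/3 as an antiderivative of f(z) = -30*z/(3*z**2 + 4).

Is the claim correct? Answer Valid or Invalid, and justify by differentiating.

d/dz[G] = -30*z/(3*z**2 + 4)
This equals f(z) exactly, so the claim holds.

Valid: G'(z) = f(z).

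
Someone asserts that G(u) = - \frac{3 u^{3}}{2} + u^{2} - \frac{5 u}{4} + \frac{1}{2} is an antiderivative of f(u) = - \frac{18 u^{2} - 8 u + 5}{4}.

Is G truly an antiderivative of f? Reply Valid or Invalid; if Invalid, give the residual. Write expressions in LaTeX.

d/du[G] = - \frac{9 u^{2}}{2} + 2 u - \frac{5}{4}
This equals f(u) exactly, so the claim holds.

Valid: G'(u) = f(u).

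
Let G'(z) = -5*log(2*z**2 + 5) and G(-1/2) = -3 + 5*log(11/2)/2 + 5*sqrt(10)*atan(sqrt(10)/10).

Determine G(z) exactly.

G(z) = -5*z*log(2*z**2 + 5) + 10*z - 5*sqrt(10)*atan(sqrt(10)*z/5) + 2

A candidate passes only if d/dz[G] lands on the given G'(z) exactly.
A general antiderivative is -5*z*log(2*z**2 + 5) + 10*z - 5*sqrt(10)*atan(sqrt(10)*z/5) + C.
The condition gives C = -3 + 5*log(11/2)/2 + 5*sqrt(10)*atan(sqrt(10)/10) - (-5 + 5*log(11/2)/2 + 5*sqrt(10)*atan(sqrt(10)/10)) = 2.
So G(z) = -5*z*log(2*z**2 + 5) + 10*z - 5*sqrt(10)*atan(sqrt(10)*z/5) + 2.
Check: d/dz[-5*z*log(2*z**2 + 5) + 10*z - 5*sqrt(10)*atan(sqrt(10)*z/5) + 2] = -5*log(2*z**2 + 5) = G'(z).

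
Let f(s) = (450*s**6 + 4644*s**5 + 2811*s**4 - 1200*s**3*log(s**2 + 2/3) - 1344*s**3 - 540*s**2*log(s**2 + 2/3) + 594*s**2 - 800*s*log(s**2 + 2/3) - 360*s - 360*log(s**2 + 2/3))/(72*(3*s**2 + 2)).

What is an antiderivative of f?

An antiderivative is F(s) = 5*s**5/12 + 43*s**4/8 + 31*s**3/8 - 25*s**2*log(s**2 + 2/3)/9 - 15*s**2/2 - 5*s*log(s**2 + 2/3)/2 + 25*log(s**2 + 2/3)/6.

Recognize the product-rule pattern: f = u'v + uv' with u = 5*s**2/3 + 3*s/2 - 5/2, v = s**3/4 + 3*s**2 - 5*log(s**2 + 2/3)/3, so integration by parts undoes it.
Check: d/ds[5*s**5/12 + 43*s**4/8 + 31*s**3/8 - 25*s**2*log(s**2 + 2/3)/9 - 15*s**2/2 - 5*s*log(s**2 + 2/3)/2 + 25*log(s**2 + 2/3)/6] = (450*s**6 + 4644*s**5 + 2811*s**4 - 1200*s**3*log(s**2 + 2/3) - 1344*s**3 - 540*s**2*log(s**2 + 2/3) + 594*s**2 - 800*s*log(s**2 + 2/3) - 360*s - 360*log(s**2 + 2/3))/(216*s**2 + 144), which equals f(s).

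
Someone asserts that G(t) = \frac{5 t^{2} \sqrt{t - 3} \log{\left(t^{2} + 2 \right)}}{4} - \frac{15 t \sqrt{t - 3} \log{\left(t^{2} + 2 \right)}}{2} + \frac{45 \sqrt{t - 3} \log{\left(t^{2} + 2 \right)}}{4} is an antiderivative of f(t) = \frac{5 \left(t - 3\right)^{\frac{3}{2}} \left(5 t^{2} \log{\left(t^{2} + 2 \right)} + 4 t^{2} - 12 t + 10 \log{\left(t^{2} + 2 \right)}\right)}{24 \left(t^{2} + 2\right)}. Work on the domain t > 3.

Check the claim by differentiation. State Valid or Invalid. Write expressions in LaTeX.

d/dt[G] = \frac{25 t^{4} \log{\left(t^{2} + 2 \right)} + 20 t^{4} - 150 t^{3} \log{\left(t^{2} + 2 \right)} - 180 t^{3} + 275 t^{2} \log{\left(t^{2} + 2 \right)} + 540 t^{2} - 300 t \log{\left(t^{2} + 2 \right)} - 540 t + 450 \log{\left(t^{2} + 2 \right)}}{8 t^{2} \sqrt{t - 3} + 16 \sqrt{t - 3}}
d/dt[G] - f(t) = \frac{25 t^{3} \sqrt{t - 3} \log{\left(t^{2} + 2 \right)} + 20 t^{3} \sqrt{t - 3} - 75 t^{2} \sqrt{t - 3} \log{\left(t^{2} + 2 \right)} - 120 t^{2} \sqrt{t - 3} + 50 t \sqrt{t - 3} \log{\left(t^{2} + 2 \right)} + 180 t \sqrt{t - 3} - 150 \sqrt{t - 3} \log{\left(t^{2} + 2 \right)}}{12 t^{2} + 24} != 0.

Invalid: d/dt[G] - f = \frac{25 t^{3} \sqrt{t - 3} \log{\left(t^{2} + 2 \right)} + 20 t^{3} \sqrt{t - 3} - 75 t^{2} \sqrt{t - 3} \log{\left(t^{2} + 2 \right)} - 120 t^{2} \sqrt{t - 3} + 50 t \sqrt{t - 3} \log{\left(t^{2} + 2 \right)} + 180 t \sqrt{t - 3} - 150 \sqrt{t - 3} \log{\left(t^{2} + 2 \right)}}{12 t^{2} + 24}, which is not 0.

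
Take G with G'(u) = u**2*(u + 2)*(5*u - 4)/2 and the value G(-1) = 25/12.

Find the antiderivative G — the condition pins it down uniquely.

A candidate passes only if d/du[G] lands on the given G'(u) exactly.
A general antiderivative is u**5/2 + 3*u**4/4 - 4*u**3/3 + C.
The condition gives C = 25/12 - (19/12) = 1/2.
So G(u) = (6*u**5 + 9*u**4 - 16*u**3 + 6)/12.
Check: d/du[(6*u**5 + 9*u**4 - 16*u**3 + 6)/12] = 5*u**4/2 + 3*u**3 - 4*u**2, which equals G'(u).

G(u) = (6*u**5 + 9*u**4 - 16*u**3 + 6)/12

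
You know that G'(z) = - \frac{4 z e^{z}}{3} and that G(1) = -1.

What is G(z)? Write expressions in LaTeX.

Recognize the product-rule pattern: G'(z) = u'v + uv' with u = \frac{4}{3} - \frac{4 z}{3}, v = e^{z}, so integration by parts undoes it.
A general antiderivative is \frac{\left(4 - 4 z\right) e^{z}}{3} + C.
The condition gives C = -1 - (0) = -1.
So G(z) = \frac{4 \left(1 - z\right) e^{z} - 3}{3}.
Check: d/dz[\frac{4 \left(1 - z\right) e^{z} - 3}{3}] = - \frac{4 z e^{z}}{3} = G'(z).

G(z) = \frac{4 \left(1 - z\right) e^{z} - 3}{3}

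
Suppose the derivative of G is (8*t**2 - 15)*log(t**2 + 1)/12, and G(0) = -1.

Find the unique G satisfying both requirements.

G(t) = 2*t**3*log(t**2 + 1)/9 - 4*t**3/27 - 5*t*log(t**2 + 1)/4 + 53*t/18 - 53*atan(t)/18 - 1

Differentiate the proposed G(t) back; it has to land on the given G'(t).
A general antiderivative is -4*t**3/27 + 53*t/18 + (2*t**3/9 - 5*t/4)*log(t**2 + 1) - 53*atan(t)/18 + C.
The condition gives C = -1 - (0) = -1.
So G(t) = 2*t**3*log(t**2 + 1)/9 - 4*t**3/27 - 5*t*log(t**2 + 1)/4 + 53*t/18 - 53*atan(t)/18 - 1.
Check: d/dt[2*t**3*log(t**2 + 1)/9 - 4*t**3/27 - 5*t*log(t**2 + 1)/4 + 53*t/18 - 53*atan(t)/18 - 1] = 2*t**2*log(t**2 + 1)/3 - 5*log(t**2 + 1)/4, which equals G'(t).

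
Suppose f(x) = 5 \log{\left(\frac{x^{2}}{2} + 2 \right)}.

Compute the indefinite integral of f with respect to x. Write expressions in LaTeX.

Recover f(x) by differentiating a candidate F(x); any mismatch rules it out.
Check: d/dx[5 x \log{\left(\frac{x^{2}}{2} + 2 \right)} - 10 x + 20 \operatorname{atan}{\left(\frac{x}{2} \right)}] = 5 \log{\left(\frac{x^{2}}{2} + 2 \right)} = f(x).

F(x) = 5 x \log{\left(\frac{x^{2}}{2} + 2 \right)} - 10 x + 20 \operatorname{atan}{\left(\frac{x}{2} \right)} + C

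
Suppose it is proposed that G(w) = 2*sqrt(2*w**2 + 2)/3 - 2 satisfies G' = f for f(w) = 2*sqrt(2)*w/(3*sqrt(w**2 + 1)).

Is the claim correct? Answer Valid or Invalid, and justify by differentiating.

Valid. The derivative of G reproduces f.

d/dw[G] = 2*sqrt(2)*w/(3*sqrt(w**2 + 1))
This equals f(w) exactly, so the claim holds.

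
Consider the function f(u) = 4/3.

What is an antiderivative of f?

An antiderivative is F(u) = 4*u/3.

A first test for any F(u): its u-derivative must equal f(u) identically.
Check: d/du[4*u/3] = 4/3 = f(u).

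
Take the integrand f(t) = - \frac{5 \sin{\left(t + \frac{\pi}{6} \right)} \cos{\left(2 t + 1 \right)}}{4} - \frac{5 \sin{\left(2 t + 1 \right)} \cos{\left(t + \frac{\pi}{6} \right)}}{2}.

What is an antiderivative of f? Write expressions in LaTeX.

An antiderivative is F(t) = \frac{5 \cos{\left(t + \frac{\pi}{6} \right)} \cos{\left(2 t + 1 \right)}}{4}.

f has the shape u'v + uv' for u = \frac{5 \cos{\left(2 t + 1 \right)}}{4} and v = \cos{\left(t + \frac{\pi}{6} \right)} — it is the derivative of the product u*v.
Check: d/dt[\frac{5 \cos{\left(t + \frac{\pi}{6} \right)} \cos{\left(2 t + 1 \right)}}{4}] = - \frac{5 \sin{\left(t + \frac{\pi}{6} \right)} \cos{\left(2 t + 1 \right)}}{4} - \frac{5 \sin{\left(2 t + 1 \right)} \cos{\left(t + \frac{\pi}{6} \right)}}{2} = f(t).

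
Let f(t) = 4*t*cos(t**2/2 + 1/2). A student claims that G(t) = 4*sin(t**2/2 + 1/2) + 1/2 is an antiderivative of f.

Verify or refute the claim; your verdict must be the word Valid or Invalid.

Valid - the claim checks out under differentiation.

d/dt[G] = 4*t*cos(t**2/2 + 1/2)
This equals f(t) exactly, so the claim holds.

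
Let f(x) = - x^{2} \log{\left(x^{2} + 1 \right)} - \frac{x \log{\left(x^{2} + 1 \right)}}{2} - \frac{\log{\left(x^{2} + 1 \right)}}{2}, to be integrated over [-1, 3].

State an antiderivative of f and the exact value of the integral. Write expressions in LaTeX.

Antiderivative: F(x) = - \frac{12 x^{3} \log{\left(x^{2} + 1 \right)} - 8 x^{3} + 9 x^{2} \log{\left(x^{2} + 1 \right)} - 9 x^{2} + 18 x \log{\left(x^{2} + 1 \right)} - 12 x + 9 \log{\left(x^{2} + 1 \right)} + 12 \operatorname{atan}{\left(x \right)}}{36}; value = - 13 \log{\left(10 \right)} - \frac{\operatorname{atan}{\left(3 \right)}}{3} - \frac{\pi}{12} - \frac{\log{\left(2 \right)}}{3} + \frac{86}{9}

The integrand splits into summands that can be handled one at a time.
F(x) = - \frac{12 x^{3} \log{\left(x^{2} + 1 \right)} - 8 x^{3} + 9 x^{2} \log{\left(x^{2} + 1 \right)} - 9 x^{2} + 18 x \log{\left(x^{2} + 1 \right)} - 12 x + 9 \log{\left(x^{2} + 1 \right)} + 12 \operatorname{atan}{\left(x \right)}}{36} is an antiderivative of f.
Check: d/dx[- \frac{12 x^{3} \log{\left(x^{2} + 1 \right)} - 8 x^{3} + 9 x^{2} \log{\left(x^{2} + 1 \right)} - 9 x^{2} + 18 x \log{\left(x^{2} + 1 \right)} - 12 x + 9 \log{\left(x^{2} + 1 \right)} + 12 \operatorname{atan}{\left(x \right)}}{36}] = - x^{2} \log{\left(x^{2} + 1 \right)} - \frac{x \log{\left(x^{2} + 1 \right)}}{2} - \frac{\log{\left(x^{2} + 1 \right)}}{2} = f(x).
F(3) = - 13 \log{\left(10 \right)} - \frac{\operatorname{atan}{\left(3 \right)}}{3} + \frac{37}{4}; F(-1) = - \frac{11}{36} + \frac{\log{\left(2 \right)}}{3} + \frac{\pi}{12}.
Integral = F(3) - F(-1) = - 13 \log{\left(10 \right)} - \frac{\operatorname{atan}{\left(3 \right)}}{3} - \frac{\pi}{12} - \frac{\log{\left(2 \right)}}{3} + \frac{86}{9}.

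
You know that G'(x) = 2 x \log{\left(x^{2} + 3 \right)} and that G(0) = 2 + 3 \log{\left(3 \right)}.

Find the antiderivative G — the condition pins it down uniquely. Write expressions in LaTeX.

G(x) = x^{2} \log{\left(x^{2} + 3 \right)} - x^{2} + 3 \log{\left(x^{2} + 3 \right)} + 2

Whatever form G(x) takes, its d/dx must return the stated G'(x).
A general antiderivative is x^{2} \log{\left(x^{2} + 3 \right)} - x^{2} + 3 \log{\left(x^{2} + 3 \right)} + C.
The condition gives C = 2 + 3 \log{\left(3 \right)} - (3 \log{\left(3 \right)}) = 2.
So G(x) = x^{2} \log{\left(x^{2} + 3 \right)} - x^{2} + 3 \log{\left(x^{2} + 3 \right)} + 2.
Check: d/dx[x^{2} \log{\left(x^{2} + 3 \right)} - x^{2} + 3 \log{\left(x^{2} + 3 \right)} + 2] = 2 x \log{\left(x^{2} + 3 \right)} = G'(x).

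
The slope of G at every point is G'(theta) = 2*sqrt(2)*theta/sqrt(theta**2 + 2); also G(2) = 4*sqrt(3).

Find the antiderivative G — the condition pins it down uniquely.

G(theta) = 2*sqrt(2)*sqrt(theta**2 + 2)

The substitution u = 2*theta**2 + 4 works: G'(theta) is exactly (dG/du)*(du/dtheta) for that inner function.
A general antiderivative is 2*sqrt(2*theta**2 + 4) + C.
The condition gives C = 4*sqrt(3) - (4*sqrt(3)) = 0.
So G(theta) = 2*sqrt(2)*sqrt(theta**2 + 2).
Check: d/dtheta[2*sqrt(2)*sqrt(theta**2 + 2)] = 2*sqrt(2)*theta/sqrt(theta**2 + 2) = G'(theta).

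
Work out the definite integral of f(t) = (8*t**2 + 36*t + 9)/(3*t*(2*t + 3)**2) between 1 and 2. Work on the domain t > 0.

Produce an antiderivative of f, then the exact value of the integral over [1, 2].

Factor the denominator (3*t*(2*t + 3)**2) and decompose: f = 2/(3*(2*t + 3)) + 6/(2*t + 3)**2 + 1/(3*t); each piece integrates to a log, atan, or power term.
F(t) = log(2*t**2 + 3*t)/3 - 3/(2*t + 3) is an antiderivative of f.
Check: d/dt[log(2*t**2 + 3*t)/3 - 3/(2*t + 3)] = (8*t**2 + 36*t + 9)/(12*t**3 + 36*t**2 + 27*t), which equals f(t).
F(2) = -3/7 + log(14)/3; F(1) = -3/5 + log(5)/3.
Integral = F(2) - F(1) = -log(5)/3 + 6/35 + log(14)/3.

Antiderivative: F(t) = log(2*t**2 + 3*t)/3 - 3/(2*t + 3); value = -log(5)/3 + 6/35 + log(14)/3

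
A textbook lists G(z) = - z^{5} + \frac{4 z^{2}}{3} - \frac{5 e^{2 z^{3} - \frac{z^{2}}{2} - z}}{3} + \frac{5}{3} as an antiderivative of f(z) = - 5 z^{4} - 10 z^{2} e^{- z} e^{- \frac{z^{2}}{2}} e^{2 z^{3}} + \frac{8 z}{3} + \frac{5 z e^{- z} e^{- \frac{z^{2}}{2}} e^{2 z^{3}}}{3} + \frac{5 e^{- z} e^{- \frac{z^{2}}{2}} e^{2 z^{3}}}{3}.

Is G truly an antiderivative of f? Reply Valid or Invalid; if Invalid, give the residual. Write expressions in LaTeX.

d/dz[G] = - 5 z^{4} - 10 z^{2} e^{- z} e^{- \frac{z^{2}}{2}} e^{2 z^{3}} + \frac{8 z}{3} + \frac{5 z e^{- z} e^{- \frac{z^{2}}{2}} e^{2 z^{3}}}{3} + \frac{5 e^{- z} e^{- \frac{z^{2}}{2}} e^{2 z^{3}}}{3}
This equals f(z) exactly, so the claim holds.

Valid - the claim checks out under differentiation.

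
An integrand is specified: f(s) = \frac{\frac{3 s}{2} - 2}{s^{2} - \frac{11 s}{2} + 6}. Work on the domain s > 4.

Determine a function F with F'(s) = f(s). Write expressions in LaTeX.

Factor the denominator (\left(s - 4\right) \left(2 s - 3\right)) and decompose: f = - \frac{1}{5 \left(2 s - 3\right)} + \frac{8}{5 \left(s - 4\right)}; each piece integrates to a log, atan, or power term.
Check: d/ds[\frac{16 \log{\left(s - 4 \right)} - \log{\left(s - \frac{3}{2} \right)}}{10}] = \frac{3 s - 4}{2 s^{2} - 11 s + 12}, which equals f(s).

An antiderivative is F(s) = \frac{16 \log{\left(s - 4 \right)} - \log{\left(s - \frac{3}{2} \right)}}{10}.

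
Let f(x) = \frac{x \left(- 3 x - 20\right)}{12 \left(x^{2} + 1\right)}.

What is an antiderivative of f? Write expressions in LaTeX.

An antiderivative is F(x) = - \frac{x}{4} - \frac{5 \log{\left(x^{2} + 1 \right)}}{6} + \frac{\operatorname{atan}{\left(x \right)}}{4}.

For F(x) to be correct the identity F'(x) - f(x) = 0 must hold.
Check: d/dx[- \frac{x}{4} - \frac{5 \log{\left(x^{2} + 1 \right)}}{6} + \frac{\operatorname{atan}{\left(x \right)}}{4}] = \frac{- 3 x^{2} - 20 x}{12 x^{2} + 12}, which equals f(x).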